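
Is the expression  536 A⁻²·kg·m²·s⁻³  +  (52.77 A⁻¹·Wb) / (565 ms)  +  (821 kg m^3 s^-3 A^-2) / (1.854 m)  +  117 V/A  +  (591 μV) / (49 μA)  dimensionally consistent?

Reduce each to base SI dimensions:
  536 A⁻²·kg·m²·s⁻³:  kg·m²·s⁻³·A⁻²
  (52.77 A⁻¹·Wb) / (565 ms):  [kg·m²·s⁻²·A⁻²] / [s] = kg·m²·s⁻³·A⁻²
  (821 kg m^3 s^-3 A^-2) / (1.854 m):  [kg·m³·s⁻³·A⁻²] / [m] = kg·m²·s⁻³·A⁻²
  117 V/A:  V·A⁻¹ = J·C⁻¹·A⁻¹ = kg·m²·s⁻³·A⁻²
  (591 μV) / (49 μA):  [kg·m²·s⁻³·A⁻¹] / [A] = kg·m²·s⁻³·A⁻²
Every term reduces to kg·m²·s⁻³·A⁻².

Yes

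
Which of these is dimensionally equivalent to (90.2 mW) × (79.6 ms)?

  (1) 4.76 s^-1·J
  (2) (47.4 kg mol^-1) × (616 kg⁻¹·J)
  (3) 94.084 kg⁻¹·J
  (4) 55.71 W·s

Reference: [kg·m²·s⁻³] · [s] = kg·m²·s⁻².
Each option:
  (1) J·s⁻¹ = N·m·s⁻¹ = kg·m²·s⁻³
  (2) [kg·mol⁻¹] · [m²·s⁻²] = kg·m²·s⁻²·mol⁻¹
  (3) J·kg⁻¹ = N·m·kg⁻¹ = m²·s⁻²
  (4) W·s = J·s⁻¹·s = kg·m²·s⁻²  ← same
Only (4) matches kg·m²·s⁻².

(4)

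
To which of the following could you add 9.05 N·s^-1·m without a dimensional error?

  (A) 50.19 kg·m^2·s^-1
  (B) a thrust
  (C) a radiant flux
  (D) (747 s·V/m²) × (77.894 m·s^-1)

Reference: N·m·s⁻¹ = kg·m·s⁻²·m·s⁻¹ = kg·m²·s⁻³.
Each option:
  (A) kg·m²·s⁻¹
  (B) [thrust] = kg·m·s⁻²
  (C) [radiant flux] = kg·m²·s⁻³  ← same
  (D) [kg·s⁻²·A⁻¹] · [m·s⁻¹] = kg·m·s⁻³·A⁻¹
Only (C) matches kg·m²·s⁻³.

(C)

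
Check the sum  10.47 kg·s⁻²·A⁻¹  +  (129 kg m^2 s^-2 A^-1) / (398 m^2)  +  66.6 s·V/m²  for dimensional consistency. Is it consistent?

Work out the base dimensions of each:
  10.47 kg·s⁻²·A⁻¹:  kg·s⁻²·A⁻¹
  (129 kg m^2 s^-2 A^-1) / (398 m^2):  [kg·m²·s⁻²·A⁻¹] / [m²] = kg·s⁻²·A⁻¹
  66.6 s·V/m²:  V·s·m⁻² = J·C⁻¹·s·m⁻² = kg·s⁻²·A⁻¹
Every term reduces to kg·s⁻²·A⁻¹.

Yes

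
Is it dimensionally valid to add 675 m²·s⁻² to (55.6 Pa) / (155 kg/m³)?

In SI base units:
  675 m²·s⁻²:  m²·s⁻²
  (55.6 Pa) / (155 kg/m³):  [kg·m⁻¹·s⁻²] / [kg·m⁻³] = m²·s⁻²
Both are m²·s⁻², so they have the same dimensions and can be added.

Yes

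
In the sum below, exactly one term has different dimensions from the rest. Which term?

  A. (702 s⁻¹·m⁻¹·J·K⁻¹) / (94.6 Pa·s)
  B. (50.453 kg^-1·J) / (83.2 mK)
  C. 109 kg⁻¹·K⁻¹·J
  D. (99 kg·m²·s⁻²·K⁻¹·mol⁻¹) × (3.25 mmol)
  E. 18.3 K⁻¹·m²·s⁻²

D.

In SI base units:
  A. [kg·m·s⁻³·K⁻¹] / [kg·m⁻¹·s⁻¹] = m²·s⁻²·K⁻¹
  B. [m²·s⁻²] / [K] = m²·s⁻²·K⁻¹
  C. J·kg⁻¹·K⁻¹ = N·m·kg⁻¹·K⁻¹ = m²·s⁻²·K⁻¹
  D. [kg·m²·s⁻²·K⁻¹·mol⁻¹] · [mol] = kg·m²·s⁻²·K⁻¹
  E. m²·s⁻²·K⁻¹
All reduce to m²·s⁻²·K⁻¹ except D., which is kg·m²·s⁻²·K⁻¹.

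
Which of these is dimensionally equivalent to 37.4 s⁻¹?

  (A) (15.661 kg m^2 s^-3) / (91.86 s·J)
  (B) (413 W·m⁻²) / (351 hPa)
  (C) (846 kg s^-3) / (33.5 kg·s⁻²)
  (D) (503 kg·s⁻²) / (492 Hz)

Reference: s⁻¹.
Each option:
  (A) [kg·m²·s⁻³] / [kg·m²·s⁻¹] = s⁻²
  (B) [kg·s⁻³] / [kg·m⁻¹·s⁻²] = m·s⁻¹
  (C) [kg·s⁻³] / [kg·s⁻²] = s⁻¹  ← same
  (D) [kg·s⁻²] / [s⁻¹] = kg·s⁻¹
Only (C) matches s⁻¹.

(C)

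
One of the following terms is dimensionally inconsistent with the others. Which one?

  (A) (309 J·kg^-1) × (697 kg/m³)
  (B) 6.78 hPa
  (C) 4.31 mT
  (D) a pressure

(C)

Work out the base dimensions of each:
  (A) [m²·s⁻²] · [kg·m⁻³] = kg·m⁻¹·s⁻²
  (B) Pa = N·m⁻² = kg·m⁻¹·s⁻²
  (C) T = Wb·m⁻² = kg·s⁻²·A⁻¹
  (D) [pressure] = kg·m⁻¹·s⁻²
All reduce to kg·m⁻¹·s⁻² except (C), which is kg·s⁻²·A⁻¹.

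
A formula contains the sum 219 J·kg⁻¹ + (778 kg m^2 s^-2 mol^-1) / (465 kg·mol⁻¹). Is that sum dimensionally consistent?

Work out the base dimensions of each:
  219 J·kg⁻¹:  J·kg⁻¹ = N·m·kg⁻¹ = m²·s⁻²
  (778 kg m^2 s^-2 mol^-1) / (465 kg·mol⁻¹):  [kg·m²·s⁻²·mol⁻¹] / [kg·mol⁻¹] = m²·s⁻²
Both are m²·s⁻², so they have the same dimensions and can be added.

Yes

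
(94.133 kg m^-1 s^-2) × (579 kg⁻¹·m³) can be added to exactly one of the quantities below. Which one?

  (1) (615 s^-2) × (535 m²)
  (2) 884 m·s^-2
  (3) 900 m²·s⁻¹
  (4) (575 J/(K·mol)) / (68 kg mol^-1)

(1)

Reference: [kg·m⁻¹·s⁻²] · [kg⁻¹·m³] = m²·s⁻².
Each option:
  (1) [s⁻²] · [m²] = m²·s⁻²  ← same
  (2) m·s⁻²
  (3) m²·s⁻¹
  (4) [kg·m²·s⁻²·K⁻¹·mol⁻¹] / [kg·mol⁻¹] = m²·s⁻²·K⁻¹
Only (1) matches m²·s⁻².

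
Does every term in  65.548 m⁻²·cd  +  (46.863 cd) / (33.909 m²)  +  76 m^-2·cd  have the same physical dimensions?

Yes

Expand each in SI base units:
  65.548 m⁻²·cd:  m⁻²·cd
  (46.863 cd) / (33.909 m²):  [cd] / [m²] = m⁻²·cd
  76 m^-2·cd:  cd·m⁻² = m⁻²·cd
Every term reduces to m⁻²·cd.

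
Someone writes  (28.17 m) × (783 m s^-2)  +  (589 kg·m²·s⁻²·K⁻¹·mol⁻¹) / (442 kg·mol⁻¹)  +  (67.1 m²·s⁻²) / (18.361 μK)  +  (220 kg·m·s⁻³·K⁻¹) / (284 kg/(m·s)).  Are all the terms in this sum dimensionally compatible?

No

Reduce each to base SI dimensions:
  (28.17 m) × (783 m s^-2):  [m] · [m·s⁻²] = m²·s⁻²
  (589 kg·m²·s⁻²·K⁻¹·mol⁻¹) / (442 kg·mol⁻¹):  [kg·m²·s⁻²·K⁻¹·mol⁻¹] / [kg·mol⁻¹] = m²·s⁻²·K⁻¹
  (67.1 m²·s⁻²) / (18.361 μK):  [m²·s⁻²] / [K] = m²·s⁻²·K⁻¹
  (220 kg·m·s⁻³·K⁻¹) / (284 kg/(m·s)):  [kg·m·s⁻³·K⁻¹] / [kg·m⁻¹·s⁻¹] = m²·s⁻²·K⁻¹
The terms do not share a single dimension (m²·s⁻² vs m²·s⁻²·K⁻¹).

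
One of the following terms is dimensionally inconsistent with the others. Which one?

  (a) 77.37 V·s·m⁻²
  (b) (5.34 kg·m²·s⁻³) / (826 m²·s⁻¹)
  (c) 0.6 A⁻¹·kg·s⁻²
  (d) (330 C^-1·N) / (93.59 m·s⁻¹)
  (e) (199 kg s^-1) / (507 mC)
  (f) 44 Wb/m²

(b)

Reduce each to base SI dimensions:
  (a) V·s·m⁻² = J·C⁻¹·s·m⁻² = kg·s⁻²·A⁻¹
  (b) [kg·m²·s⁻³] / [m²·s⁻¹] = kg·s⁻²
  (c) kg·s⁻²·A⁻¹
  (d) [kg·m·s⁻³·A⁻¹] / [m·s⁻¹] = kg·s⁻²·A⁻¹
  (e) [kg·s⁻¹] / [s·A] = kg·s⁻²·A⁻¹
  (f) Wb·m⁻² = V·s·m⁻² = kg·s⁻²·A⁻¹
All reduce to kg·s⁻²·A⁻¹ except (b), which is kg·s⁻².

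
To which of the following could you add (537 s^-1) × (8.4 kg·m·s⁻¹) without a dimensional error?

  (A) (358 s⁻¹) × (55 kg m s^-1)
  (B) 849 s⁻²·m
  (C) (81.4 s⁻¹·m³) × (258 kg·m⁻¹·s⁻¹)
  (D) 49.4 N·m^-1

(A)

Reference: [s⁻¹] · [kg·m·s⁻¹] = kg·m·s⁻².
Each option:
  (A) [s⁻¹] · [kg·m·s⁻¹] = kg·m·s⁻²  ← same
  (B) m·s⁻²
  (C) [m³·s⁻¹] · [kg·m⁻¹·s⁻¹] = kg·m²·s⁻²
  (D) N·m⁻¹ = kg·m·s⁻²·m⁻¹ = kg·s⁻²
Only (A) matches kg·m·s⁻².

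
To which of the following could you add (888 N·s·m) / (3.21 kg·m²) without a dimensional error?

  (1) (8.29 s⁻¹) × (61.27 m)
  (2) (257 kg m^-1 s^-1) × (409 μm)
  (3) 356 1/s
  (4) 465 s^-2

(3)

Reference: [kg·m²·s⁻¹] / [kg·m²] = s⁻¹.
Each option:
  (1) [s⁻¹] · [m] = m·s⁻¹
  (2) [kg·m⁻¹·s⁻¹] · [m] = kg·s⁻¹
  (3) s⁻¹  ← same
  (4) s⁻²
Only (3) matches s⁻¹.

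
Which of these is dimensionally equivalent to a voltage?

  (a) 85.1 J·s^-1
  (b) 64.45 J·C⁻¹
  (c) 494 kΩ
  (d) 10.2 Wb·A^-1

Reference: [voltage] = kg·m²·s⁻³·A⁻¹.
Each option:
  (a) J·s⁻¹ = N·m·s⁻¹ = kg·m²·s⁻³
  (b) J·C⁻¹ = N·m·(s·A)⁻¹ = kg·m²·s⁻³·A⁻¹  ← same
  (c) Ω = V·A⁻¹ = kg·m²·s⁻³·A⁻²
  (d) Wb·A⁻¹ = V·s·A⁻¹ = kg·m²·s⁻²·A⁻²
Only (b) matches kg·m²·s⁻³·A⁻¹.

(b)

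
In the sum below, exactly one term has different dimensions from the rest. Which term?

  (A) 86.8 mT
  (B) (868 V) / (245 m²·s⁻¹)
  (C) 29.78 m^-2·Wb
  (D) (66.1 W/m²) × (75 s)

Reduce each to base SI dimensions:
  (A) T = Wb·m⁻² = kg·s⁻²·A⁻¹
  (B) [kg·m²·s⁻³·A⁻¹] / [m²·s⁻¹] = kg·s⁻²·A⁻¹
  (C) Wb·m⁻² = V·s·m⁻² = kg·s⁻²·A⁻¹
  (D) [kg·s⁻³] · [s] = kg·s⁻²
All reduce to kg·s⁻²·A⁻¹ except (D), which is kg·s⁻².

(D)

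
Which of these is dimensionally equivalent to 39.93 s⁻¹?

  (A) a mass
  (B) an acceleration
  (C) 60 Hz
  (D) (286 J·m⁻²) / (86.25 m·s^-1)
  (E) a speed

(C)

Reference: s⁻¹.
Each option:
  (A) [mass] = kg
  (B) [acceleration] = m·s⁻²
  (C) Hz = s⁻¹  ← same
  (D) [kg·s⁻²] / [m·s⁻¹] = kg·m⁻¹·s⁻¹
  (E) [speed] = m·s⁻¹
Only (C) matches s⁻¹.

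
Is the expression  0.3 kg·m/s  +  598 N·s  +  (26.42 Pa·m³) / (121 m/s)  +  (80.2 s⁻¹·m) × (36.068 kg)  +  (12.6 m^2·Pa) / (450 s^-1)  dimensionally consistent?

Work out the base dimensions of each:
  0.3 kg·m/s:  kg·m·s⁻¹
  598 N·s:  N·s = kg·m·s⁻²·s = kg·m·s⁻¹
  (26.42 Pa·m³) / (121 m/s):  [kg·m²·s⁻²] / [m·s⁻¹] = kg·m·s⁻¹
  (80.2 s⁻¹·m) × (36.068 kg):  [m·s⁻¹] · [kg] = kg·m·s⁻¹
  (12.6 m^2·Pa) / (450 s^-1):  [kg·m·s⁻²] / [s⁻¹] = kg·m·s⁻¹
Every term reduces to kg·m·s⁻¹.

Yes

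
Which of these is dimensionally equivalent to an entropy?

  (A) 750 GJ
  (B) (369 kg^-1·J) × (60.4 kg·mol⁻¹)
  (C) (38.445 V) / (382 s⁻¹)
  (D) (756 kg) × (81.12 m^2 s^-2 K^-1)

(D)

Reference: [entropy] = kg·m²·s⁻²·K⁻¹.
Each option:
  (A) J = N·m = kg·m²·s⁻²
  (B) [m²·s⁻²] · [kg·mol⁻¹] = kg·m²·s⁻²·mol⁻¹
  (C) [kg·m²·s⁻³·A⁻¹] / [s⁻¹] = kg·m²·s⁻²·A⁻¹
  (D) [kg] · [m²·s⁻²·K⁻¹] = kg·m²·s⁻²·K⁻¹  ← same
Only (D) matches kg·m²·s⁻²·K⁻¹.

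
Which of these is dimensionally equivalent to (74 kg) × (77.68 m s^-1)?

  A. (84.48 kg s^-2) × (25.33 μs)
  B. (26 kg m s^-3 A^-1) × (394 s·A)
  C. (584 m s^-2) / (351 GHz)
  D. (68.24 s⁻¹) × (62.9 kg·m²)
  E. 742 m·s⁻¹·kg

Reference: [kg] · [m·s⁻¹] = kg·m·s⁻¹.
Each option:
  A. [kg·s⁻²] · [s] = kg·s⁻¹
  B. [kg·m·s⁻³·A⁻¹] · [s·A] = kg·m·s⁻²
  C. [m·s⁻²] / [s⁻¹] = m·s⁻¹
  D. [s⁻¹] · [kg·m²] = kg·m²·s⁻¹
  E. kg·m·s⁻¹  ← same
Only E. matches kg·m·s⁻¹.

E.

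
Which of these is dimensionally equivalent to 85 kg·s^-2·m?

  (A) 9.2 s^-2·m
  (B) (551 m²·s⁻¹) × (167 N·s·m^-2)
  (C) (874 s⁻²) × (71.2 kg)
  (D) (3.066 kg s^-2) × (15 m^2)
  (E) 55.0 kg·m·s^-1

Reference: kg·m·s⁻².
Each option:
  (A) m·s⁻²
  (B) [m²·s⁻¹] · [kg·m⁻¹·s⁻¹] = kg·m·s⁻²  ← same
  (C) [s⁻²] · [kg] = kg·s⁻²
  (D) [kg·s⁻²] · [m²] = kg·m²·s⁻²
  (E) kg·m·s⁻¹
Only (B) matches kg·m·s⁻².

(B)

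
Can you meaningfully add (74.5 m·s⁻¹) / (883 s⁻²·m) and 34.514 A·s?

No

Expand each in SI base units:
  (74.5 m·s⁻¹) / (883 s⁻²·m):  [m·s⁻¹] / [m·s⁻²] = s
  34.514 A·s:  A·s = s·A
s ≠ s·A, so they cannot be added.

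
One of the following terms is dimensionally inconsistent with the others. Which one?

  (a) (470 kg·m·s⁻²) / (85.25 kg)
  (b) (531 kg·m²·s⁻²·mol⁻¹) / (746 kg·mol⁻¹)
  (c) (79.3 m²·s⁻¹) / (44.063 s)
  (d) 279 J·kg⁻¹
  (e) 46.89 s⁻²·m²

(a)

In SI base units:
  (a) [kg·m·s⁻²] / [kg] = m·s⁻²
  (b) [kg·m²·s⁻²·mol⁻¹] / [kg·mol⁻¹] = m²·s⁻²
  (c) [m²·s⁻¹] / [s] = m²·s⁻²
  (d) J·kg⁻¹ = N·m·kg⁻¹ = m²·s⁻²
  (e) m²·s⁻²
All reduce to m²·s⁻² except (a), which is m·s⁻².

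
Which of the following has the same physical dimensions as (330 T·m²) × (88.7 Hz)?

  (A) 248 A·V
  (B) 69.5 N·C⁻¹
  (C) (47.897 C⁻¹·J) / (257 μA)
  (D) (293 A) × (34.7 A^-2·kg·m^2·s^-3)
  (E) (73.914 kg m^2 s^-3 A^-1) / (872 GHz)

Reference: [kg·m²·s⁻²·A⁻¹] · [s⁻¹] = kg·m²·s⁻³·A⁻¹.
Each option:
  (A) V·A = J·C⁻¹·A = kg·m²·s⁻³
  (B) N·C⁻¹ = kg·m·s⁻²·(s·A)⁻¹ = kg·m·s⁻³·A⁻¹
  (C) [kg·m²·s⁻³·A⁻¹] / [A] = kg·m²·s⁻³·A⁻²
  (D) [A] · [kg·m²·s⁻³·A⁻²] = kg·m²·s⁻³·A⁻¹  ← same
  (E) [kg·m²·s⁻³·A⁻¹] / [s⁻¹] = kg·m²·s⁻²·A⁻¹
Only (D) matches kg·m²·s⁻³·A⁻¹.

(D)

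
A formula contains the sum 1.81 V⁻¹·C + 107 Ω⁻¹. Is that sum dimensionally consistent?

No

Reduce each to base SI dimensions:
  1.81 V⁻¹·C:  C·V⁻¹ = s·A·(J·C⁻¹)⁻¹ = kg⁻¹·m⁻²·s⁴·A²
  107 Ω⁻¹:  Ω⁻¹ = (V·A⁻¹)⁻¹ = kg⁻¹·m⁻²·s³·A²
kg⁻¹·m⁻²·s⁴·A² ≠ kg⁻¹·m⁻²·s³·A², so they cannot be added.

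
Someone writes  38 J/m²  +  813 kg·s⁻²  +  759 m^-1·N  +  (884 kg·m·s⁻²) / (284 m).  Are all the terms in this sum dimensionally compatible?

Expand each in SI base units:
  38 J/m²:  J·m⁻² = N·m·m⁻² = kg·s⁻²
  813 kg·s⁻²:  kg·s⁻²
  759 m^-1·N:  N·m⁻¹ = kg·m·s⁻²·m⁻¹ = kg·s⁻²
  (884 kg·m·s⁻²) / (284 m):  [kg·m·s⁻²] / [m] = kg·s⁻²
Every term reduces to kg·s⁻².

Yes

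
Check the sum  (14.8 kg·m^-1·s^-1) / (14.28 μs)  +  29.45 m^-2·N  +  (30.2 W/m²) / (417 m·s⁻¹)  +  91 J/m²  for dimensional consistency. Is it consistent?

No

Reduce each to base SI dimensions:
  (14.8 kg·m^-1·s^-1) / (14.28 μs):  [kg·m⁻¹·s⁻¹] / [s] = kg·m⁻¹·s⁻²
  29.45 m^-2·N:  N·m⁻² = kg·m·s⁻²·m⁻² = kg·m⁻¹·s⁻²
  (30.2 W/m²) / (417 m·s⁻¹):  [kg·s⁻³] / [m·s⁻¹] = kg·m⁻¹·s⁻²
  91 J/m²:  J·m⁻² = N·m·m⁻² = kg·s⁻²
The terms do not share a single dimension (kg·m⁻¹·s⁻² vs kg·s⁻²).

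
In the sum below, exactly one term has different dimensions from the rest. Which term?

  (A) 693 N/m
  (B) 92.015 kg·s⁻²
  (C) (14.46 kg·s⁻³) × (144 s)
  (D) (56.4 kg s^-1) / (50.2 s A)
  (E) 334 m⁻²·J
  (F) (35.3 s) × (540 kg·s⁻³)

(D)

In SI base units:
  (A) N·m⁻¹ = kg·m·s⁻²·m⁻¹ = kg·s⁻²
  (B) kg·s⁻²
  (C) [kg·s⁻³] · [s] = kg·s⁻²
  (D) [kg·s⁻¹] / [s·A] = kg·s⁻²·A⁻¹
  (E) J·m⁻² = N·m·m⁻² = kg·s⁻²
  (F) [s] · [kg·s⁻³] = kg·s⁻²
All reduce to kg·s⁻² except (D), which is kg·s⁻²·A⁻¹.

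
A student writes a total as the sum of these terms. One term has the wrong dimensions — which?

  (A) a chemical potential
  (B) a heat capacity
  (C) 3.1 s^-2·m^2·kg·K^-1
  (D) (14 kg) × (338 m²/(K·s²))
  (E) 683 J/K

(A)

In SI base units:
  (A) [chemical potential] = kg·m²·s⁻²·mol⁻¹
  (B) [heat capacity] = kg·m²·s⁻²·K⁻¹
  (C) kg·m²·s⁻²·K⁻¹
  (D) [kg] · [m²·s⁻²·K⁻¹] = kg·m²·s⁻²·K⁻¹
  (E) J·K⁻¹ = N·m·K⁻¹ = kg·m²·s⁻²·K⁻¹
All reduce to kg·m²·s⁻²·K⁻¹ except (A), which is kg·m²·s⁻²·mol⁻¹.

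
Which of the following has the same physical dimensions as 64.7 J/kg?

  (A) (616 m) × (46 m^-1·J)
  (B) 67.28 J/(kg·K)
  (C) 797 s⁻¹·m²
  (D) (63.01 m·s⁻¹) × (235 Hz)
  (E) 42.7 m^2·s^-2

(E)

Reference: J·kg⁻¹ = N·m·kg⁻¹ = m²·s⁻².
Each option:
  (A) [m] · [kg·m·s⁻²] = kg·m²·s⁻²
  (B) J·kg⁻¹·K⁻¹ = N·m·kg⁻¹·K⁻¹ = m²·s⁻²·K⁻¹
  (C) m²·s⁻¹
  (D) [m·s⁻¹] · [s⁻¹] = m·s⁻²
  (E) m²·s⁻²  ← same
Only (E) matches m²·s⁻².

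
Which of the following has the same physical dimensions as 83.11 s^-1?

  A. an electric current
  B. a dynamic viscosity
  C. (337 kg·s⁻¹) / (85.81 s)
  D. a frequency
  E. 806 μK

D.

Reference: s⁻¹.
Each option:
  A. [electric current] = A
  B. [dynamic viscosity] = kg·m⁻¹·s⁻¹
  C. [kg·s⁻¹] / [s] = kg·s⁻²
  D. [frequency] = s⁻¹  ← same
  E. K
Only D. matches s⁻¹.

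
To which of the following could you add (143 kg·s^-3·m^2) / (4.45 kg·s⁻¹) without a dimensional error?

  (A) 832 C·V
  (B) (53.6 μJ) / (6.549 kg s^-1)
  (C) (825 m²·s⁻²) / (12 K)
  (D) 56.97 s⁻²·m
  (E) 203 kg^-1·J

Reference: [kg·m²·s⁻³] / [kg·s⁻¹] = m²·s⁻².
Each option:
  (A) C·V = s·A·J·C⁻¹ = kg·m²·s⁻²
  (B) [kg·m²·s⁻²] / [kg·s⁻¹] = m²·s⁻¹
  (C) [m²·s⁻²] / [K] = m²·s⁻²·K⁻¹
  (D) m·s⁻²
  (E) J·kg⁻¹ = N·m·kg⁻¹ = m²·s⁻²  ← same
Only (E) matches m²·s⁻².

(E)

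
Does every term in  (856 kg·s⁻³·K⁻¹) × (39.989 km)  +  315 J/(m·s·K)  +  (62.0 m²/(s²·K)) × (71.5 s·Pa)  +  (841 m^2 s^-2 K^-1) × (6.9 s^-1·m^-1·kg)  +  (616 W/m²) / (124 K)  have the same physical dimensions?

Expand each in SI base units:
  (856 kg·s⁻³·K⁻¹) × (39.989 km):  [kg·s⁻³·K⁻¹] · [m] = kg·m·s⁻³·K⁻¹
  315 J/(m·s·K):  J·s⁻¹·m⁻¹·K⁻¹ = N·m·s⁻¹·m⁻¹·K⁻¹ = kg·m·s⁻³·K⁻¹
  (62.0 m²/(s²·K)) × (71.5 s·Pa):  [m²·s⁻²·K⁻¹] · [kg·m⁻¹·s⁻¹] = kg·m·s⁻³·K⁻¹
  (841 m^2 s^-2 K^-1) × (6.9 s^-1·m^-1·kg):  [m²·s⁻²·K⁻¹] · [kg·m⁻¹·s⁻¹] = kg·m·s⁻³·K⁻¹
  (616 W/m²) / (124 K):  [kg·s⁻³] / [K] = kg·s⁻³·K⁻¹
The terms do not share a single dimension (kg·m·s⁻³·K⁻¹ vs kg·s⁻³·K⁻¹).

No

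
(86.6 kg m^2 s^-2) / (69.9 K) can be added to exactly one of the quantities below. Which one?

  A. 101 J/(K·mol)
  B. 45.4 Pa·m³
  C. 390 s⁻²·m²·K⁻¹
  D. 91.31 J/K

Reference: [kg·m²·s⁻²] / [K] = kg·m²·s⁻²·K⁻¹.
Each option:
  A. J·mol⁻¹·K⁻¹ = N·m·mol⁻¹·K⁻¹ = kg·m²·s⁻²·K⁻¹·mol⁻¹
  B. Pa·m³ = N·m⁻²·m³ = kg·m²·s⁻²
  C. m²·s⁻²·K⁻¹
  D. J·K⁻¹ = N·m·K⁻¹ = kg·m²·s⁻²·K⁻¹  ← same
Only D. matches kg·m²·s⁻²·K⁻¹.

D.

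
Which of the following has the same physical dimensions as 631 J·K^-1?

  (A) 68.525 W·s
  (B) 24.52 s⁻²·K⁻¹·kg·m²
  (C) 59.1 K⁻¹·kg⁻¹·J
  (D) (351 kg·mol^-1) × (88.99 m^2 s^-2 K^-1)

(B)

Reference: J·K⁻¹ = N·m·K⁻¹ = kg·m²·s⁻²·K⁻¹.
Each option:
  (A) W·s = J·s⁻¹·s = kg·m²·s⁻²
  (B) kg·m²·s⁻²·K⁻¹  ← same
  (C) J·kg⁻¹·K⁻¹ = N·m·kg⁻¹·K⁻¹ = m²·s⁻²·K⁻¹
  (D) [kg·mol⁻¹] · [m²·s⁻²·K⁻¹] = kg·m²·s⁻²·K⁻¹·mol⁻¹
Only (B) matches kg·m²·s⁻²·K⁻¹.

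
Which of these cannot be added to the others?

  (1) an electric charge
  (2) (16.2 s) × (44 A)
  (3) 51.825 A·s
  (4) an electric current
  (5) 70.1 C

Dimensions:
  (1) [electric charge] = s·A
  (2) [s] · [A] = s·A
  (3) A·s = s·A
  (4) [electric current] = A
  (5) C = s·A
All reduce to s·A except (4), which is A.

(4)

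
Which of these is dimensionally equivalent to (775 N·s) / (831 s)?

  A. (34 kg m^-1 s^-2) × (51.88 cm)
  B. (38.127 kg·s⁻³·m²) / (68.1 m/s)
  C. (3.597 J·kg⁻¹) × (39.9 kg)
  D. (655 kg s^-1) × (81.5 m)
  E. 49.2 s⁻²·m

Reference: [kg·m·s⁻¹] / [s] = kg·m·s⁻².
Each option:
  A. [kg·m⁻¹·s⁻²] · [m] = kg·s⁻²
  B. [kg·m²·s⁻³] / [m·s⁻¹] = kg·m·s⁻²  ← same
  C. [m²·s⁻²] · [kg] = kg·m²·s⁻²
  D. [kg·s⁻¹] · [m] = kg·m·s⁻¹
  E. m·s⁻²
Only B. matches kg·m·s⁻².

B.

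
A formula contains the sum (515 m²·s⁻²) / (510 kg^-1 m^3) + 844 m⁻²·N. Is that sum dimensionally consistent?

Work out the base dimensions of each:
  (515 m²·s⁻²) / (510 kg^-1 m^3):  [m²·s⁻²] / [kg⁻¹·m³] = kg·m⁻¹·s⁻²
  844 m⁻²·N:  N·m⁻² = kg·m·s⁻²·m⁻² = kg·m⁻¹·s⁻²
Both are kg·m⁻¹·s⁻², so they have the same dimensions and can be added.

Yes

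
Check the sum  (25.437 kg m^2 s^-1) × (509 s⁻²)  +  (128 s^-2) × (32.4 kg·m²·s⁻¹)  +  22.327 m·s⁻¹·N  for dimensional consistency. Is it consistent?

Yes

Dimensions:
  (25.437 kg m^2 s^-1) × (509 s⁻²):  [kg·m²·s⁻¹] · [s⁻²] = kg·m²·s⁻³
  (128 s^-2) × (32.4 kg·m²·s⁻¹):  [s⁻²] · [kg·m²·s⁻¹] = kg·m²·s⁻³
  22.327 m·s⁻¹·N:  N·m·s⁻¹ = kg·m·s⁻²·m·s⁻¹ = kg·m²·s⁻³
Every term reduces to kg·m²·s⁻³.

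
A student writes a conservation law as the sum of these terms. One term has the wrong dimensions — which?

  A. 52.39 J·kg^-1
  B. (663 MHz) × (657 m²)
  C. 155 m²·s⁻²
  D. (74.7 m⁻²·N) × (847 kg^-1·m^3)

Expand each in SI base units:
  A. J·kg⁻¹ = N·m·kg⁻¹ = m²·s⁻²
  B. [s⁻¹] · [m²] = m²·s⁻¹
  C. m²·s⁻²
  D. [kg·m⁻¹·s⁻²] · [kg⁻¹·m³] = m²·s⁻²
All reduce to m²·s⁻² except B., which is m²·s⁻¹.

B.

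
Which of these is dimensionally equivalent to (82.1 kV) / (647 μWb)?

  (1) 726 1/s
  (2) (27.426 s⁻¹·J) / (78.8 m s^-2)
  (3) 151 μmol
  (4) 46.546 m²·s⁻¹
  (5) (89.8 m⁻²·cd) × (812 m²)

(1)

Reference: [kg·m²·s⁻³·A⁻¹] / [kg·m²·s⁻²·A⁻¹] = s⁻¹.
Each option:
  (1) s⁻¹  ← same
  (2) [kg·m²·s⁻³] / [m·s⁻²] = kg·m·s⁻¹
  (3) mol
  (4) m²·s⁻¹
  (5) [m⁻²·cd] · [m²] = cd
Only (1) matches s⁻¹.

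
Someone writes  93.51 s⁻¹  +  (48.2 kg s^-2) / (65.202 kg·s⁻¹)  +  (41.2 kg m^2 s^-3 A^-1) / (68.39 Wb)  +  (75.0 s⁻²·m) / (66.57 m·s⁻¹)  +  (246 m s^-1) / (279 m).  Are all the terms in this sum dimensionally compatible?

Reduce each to base SI dimensions:
  93.51 s⁻¹:  s⁻¹
  (48.2 kg s^-2) / (65.202 kg·s⁻¹):  [kg·s⁻²] / [kg·s⁻¹] = s⁻¹
  (41.2 kg m^2 s^-3 A^-1) / (68.39 Wb):  [kg·m²·s⁻³·A⁻¹] / [kg·m²·s⁻²·A⁻¹] = s⁻¹
  (75.0 s⁻²·m) / (66.57 m·s⁻¹):  [m·s⁻²] / [m·s⁻¹] = s⁻¹
  (246 m s^-1) / (279 m):  [m·s⁻¹] / [m] = s⁻¹
Every term reduces to s⁻¹.

Yes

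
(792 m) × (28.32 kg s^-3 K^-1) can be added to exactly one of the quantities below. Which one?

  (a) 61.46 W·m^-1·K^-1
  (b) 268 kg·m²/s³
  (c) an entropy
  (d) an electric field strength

Reference: [m] · [kg·s⁻³·K⁻¹] = kg·m·s⁻³·K⁻¹.
Each option:
  (a) W·m⁻¹·K⁻¹ = J·s⁻¹·m⁻¹·K⁻¹ = kg·m·s⁻³·K⁻¹  ← same
  (b) kg·m²·s⁻³
  (c) [entropy] = kg·m²·s⁻²·K⁻¹
  (d) [electric field strength] = kg·m·s⁻³·A⁻¹
Only (a) matches kg·m·s⁻³·K⁻¹.

(a)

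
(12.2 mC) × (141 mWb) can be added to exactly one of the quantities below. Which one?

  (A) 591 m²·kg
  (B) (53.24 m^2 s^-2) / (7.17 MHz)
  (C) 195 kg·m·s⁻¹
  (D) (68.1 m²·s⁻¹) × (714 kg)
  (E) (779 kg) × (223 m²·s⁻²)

(D)

Reference: [s·A] · [kg·m²·s⁻²·A⁻¹] = kg·m²·s⁻¹.
Each option:
  (A) kg·m²
  (B) [m²·s⁻²] / [s⁻¹] = m²·s⁻¹
  (C) kg·m·s⁻¹
  (D) [m²·s⁻¹] · [kg] = kg·m²·s⁻¹  ← same
  (E) [kg] · [m²·s⁻²] = kg·m²·s⁻²
Only (D) matches kg·m²·s⁻¹.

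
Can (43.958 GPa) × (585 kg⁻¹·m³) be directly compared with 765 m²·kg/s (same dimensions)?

Expand each in SI base units:
  (43.958 GPa) × (585 kg⁻¹·m³):  [kg·m⁻¹·s⁻²] · [kg⁻¹·m³] = m²·s⁻²
  765 m²·kg/s:  kg·m²·s⁻¹
m²·s⁻² ≠ kg·m²·s⁻¹, so they cannot be added.

No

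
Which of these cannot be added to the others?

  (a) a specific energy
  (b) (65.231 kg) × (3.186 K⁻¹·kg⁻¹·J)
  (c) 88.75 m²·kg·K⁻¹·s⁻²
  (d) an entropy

In SI base units:
  (a) [specific energy] = m²·s⁻²
  (b) [kg] · [m²·s⁻²·K⁻¹] = kg·m²·s⁻²·K⁻¹
  (c) kg·m²·s⁻²·K⁻¹
  (d) [entropy] = kg·m²·s⁻²·K⁻¹
All reduce to kg·m²·s⁻²·K⁻¹ except (a), which is m²·s⁻².

(a)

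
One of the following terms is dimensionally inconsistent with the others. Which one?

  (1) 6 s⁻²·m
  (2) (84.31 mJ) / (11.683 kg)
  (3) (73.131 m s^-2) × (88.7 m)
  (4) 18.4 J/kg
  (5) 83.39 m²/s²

(1)

Expand each in SI base units:
  (1) m·s⁻²
  (2) [kg·m²·s⁻²] / [kg] = m²·s⁻²
  (3) [m·s⁻²] · [m] = m²·s⁻²
  (4) J·kg⁻¹ = N·m·kg⁻¹ = m²·s⁻²
  (5) m²·s⁻²
All reduce to m²·s⁻² except (1), which is m·s⁻².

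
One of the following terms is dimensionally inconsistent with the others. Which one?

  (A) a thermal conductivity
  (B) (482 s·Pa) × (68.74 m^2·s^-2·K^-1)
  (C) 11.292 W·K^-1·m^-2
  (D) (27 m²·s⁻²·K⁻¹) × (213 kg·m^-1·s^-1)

Dimensions:
  (A) [thermal conductivity] = kg·m·s⁻³·K⁻¹
  (B) [kg·m⁻¹·s⁻¹] · [m²·s⁻²·K⁻¹] = kg·m·s⁻³·K⁻¹
  (C) W·m⁻²·K⁻¹ = J·s⁻¹·m⁻²·K⁻¹ = kg·s⁻³·K⁻¹
  (D) [m²·s⁻²·K⁻¹] · [kg·m⁻¹·s⁻¹] = kg·m·s⁻³·K⁻¹
All reduce to kg·m·s⁻³·K⁻¹ except (C), which is kg·s⁻³·K⁻¹.

(C)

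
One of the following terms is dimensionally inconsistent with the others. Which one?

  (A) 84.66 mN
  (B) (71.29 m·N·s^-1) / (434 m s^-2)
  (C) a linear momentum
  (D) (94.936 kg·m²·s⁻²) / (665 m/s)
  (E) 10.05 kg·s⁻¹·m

Reduce each to base SI dimensions:
  (A) N = kg·m·s⁻²
  (B) [kg·m²·s⁻³] / [m·s⁻²] = kg·m·s⁻¹
  (C) [linear momentum] = kg·m·s⁻¹
  (D) [kg·m²·s⁻²] / [m·s⁻¹] = kg·m·s⁻¹
  (E) kg·m·s⁻¹
All reduce to kg·m·s⁻¹ except (A), which is kg·m·s⁻².

(A)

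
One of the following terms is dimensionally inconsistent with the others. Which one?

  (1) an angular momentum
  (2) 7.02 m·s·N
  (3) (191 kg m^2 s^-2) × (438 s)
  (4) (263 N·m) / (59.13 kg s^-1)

(4)

Reduce each to base SI dimensions:
  (1) [angular momentum] = kg·m²·s⁻¹
  (2) N·m·s = kg·m·s⁻²·m·s = kg·m²·s⁻¹
  (3) [kg·m²·s⁻²] · [s] = kg·m²·s⁻¹
  (4) [kg·m²·s⁻²] / [kg·s⁻¹] = m²·s⁻¹
All reduce to kg·m²·s⁻¹ except (4), which is m²·s⁻¹.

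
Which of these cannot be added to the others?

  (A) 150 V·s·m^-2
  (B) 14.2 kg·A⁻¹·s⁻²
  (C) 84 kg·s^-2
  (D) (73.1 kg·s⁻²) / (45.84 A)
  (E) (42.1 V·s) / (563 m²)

Expand each in SI base units:
  (A) V·s·m⁻² = J·C⁻¹·s·m⁻² = kg·s⁻²·A⁻¹
  (B) kg·s⁻²·A⁻¹
  (C) kg·s⁻²
  (D) [kg·s⁻²] / [A] = kg·s⁻²·A⁻¹
  (E) [kg·m²·s⁻²·A⁻¹] / [m²] = kg·s⁻²·A⁻¹
All reduce to kg·s⁻²·A⁻¹ except (C), which is kg·s⁻².

(C)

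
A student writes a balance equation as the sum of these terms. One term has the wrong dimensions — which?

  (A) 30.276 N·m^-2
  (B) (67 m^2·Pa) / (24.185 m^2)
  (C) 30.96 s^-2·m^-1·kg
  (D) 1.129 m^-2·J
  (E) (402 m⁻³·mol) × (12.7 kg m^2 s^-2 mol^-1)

Expand each in SI base units:
  (A) N·m⁻² = kg·m·s⁻²·m⁻² = kg·m⁻¹·s⁻²
  (B) [kg·m·s⁻²] / [m²] = kg·m⁻¹·s⁻²
  (C) kg·m⁻¹·s⁻²
  (D) J·m⁻² = N·m·m⁻² = kg·s⁻²
  (E) [m⁻³·mol] · [kg·m²·s⁻²·mol⁻¹] = kg·m⁻¹·s⁻²
All reduce to kg·m⁻¹·s⁻² except (D), which is kg·s⁻².

(D)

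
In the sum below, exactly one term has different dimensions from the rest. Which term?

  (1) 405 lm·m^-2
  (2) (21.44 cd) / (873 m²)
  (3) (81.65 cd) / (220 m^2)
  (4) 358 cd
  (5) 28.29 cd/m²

(4)

Expand each in SI base units:
  (1) lm·m⁻² = cd·m⁻² = m⁻²·cd
  (2) [cd] / [m²] = m⁻²·cd
  (3) [cd] / [m²] = m⁻²·cd
  (4) cd
  (5) cd·m⁻² = m⁻²·cd
All reduce to m⁻²·cd except (4), which is cd.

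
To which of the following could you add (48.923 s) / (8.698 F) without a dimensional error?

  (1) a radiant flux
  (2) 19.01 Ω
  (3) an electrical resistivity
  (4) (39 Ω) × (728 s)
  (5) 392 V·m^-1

Reference: [s] / [kg⁻¹·m⁻²·s⁴·A²] = kg·m²·s⁻³·A⁻².
Each option:
  (1) [radiant flux] = kg·m²·s⁻³
  (2) Ω = V·A⁻¹ = kg·m²·s⁻³·A⁻²  ← same
  (3) [electrical resistivity] = kg·m³·s⁻³·A⁻²
  (4) [kg·m²·s⁻³·A⁻²] · [s] = kg·m²·s⁻²·A⁻²
  (5) V·m⁻¹ = J·C⁻¹·m⁻¹ = kg·m·s⁻³·A⁻¹
Only (2) matches kg·m²·s⁻³·A⁻².

(2)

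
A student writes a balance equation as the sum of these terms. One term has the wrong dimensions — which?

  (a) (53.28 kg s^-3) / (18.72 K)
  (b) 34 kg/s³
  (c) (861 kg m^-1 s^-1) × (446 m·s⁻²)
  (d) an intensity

(a)

Work out the base dimensions of each:
  (a) [kg·s⁻³] / [K] = kg·s⁻³·K⁻¹
  (b) kg·s⁻³
  (c) [kg·m⁻¹·s⁻¹] · [m·s⁻²] = kg·s⁻³
  (d) [intensity] = kg·s⁻³
All reduce to kg·s⁻³ except (a), which is kg·s⁻³·K⁻¹.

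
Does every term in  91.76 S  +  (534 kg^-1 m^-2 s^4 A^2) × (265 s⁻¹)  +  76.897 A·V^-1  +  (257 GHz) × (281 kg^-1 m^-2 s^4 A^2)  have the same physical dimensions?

Dimensions:
  91.76 S:  S = Ω⁻¹ = kg⁻¹·m⁻²·s³·A²
  (534 kg^-1 m^-2 s^4 A^2) × (265 s⁻¹):  [kg⁻¹·m⁻²·s⁴·A²] · [s⁻¹] = kg⁻¹·m⁻²·s³·A²
  76.897 A·V^-1:  A·V⁻¹ = A·(J·C⁻¹)⁻¹ = kg⁻¹·m⁻²·s³·A²
  (257 GHz) × (281 kg^-1 m^-2 s^4 A^2):  [s⁻¹] · [kg⁻¹·m⁻²·s⁴·A²] = kg⁻¹·m⁻²·s³·A²
Every term reduces to kg⁻¹·m⁻²·s³·A².

Yes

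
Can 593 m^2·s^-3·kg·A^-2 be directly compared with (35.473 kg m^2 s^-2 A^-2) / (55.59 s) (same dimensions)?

Yes

Work out the base dimensions of each:
  593 m^2·s^-3·kg·A^-2:  kg·m²·s⁻³·A⁻²
  (35.473 kg m^2 s^-2 A^-2) / (55.59 s):  [kg·m²·s⁻²·A⁻²] / [s] = kg·m²·s⁻³·A⁻²
Both are kg·m²·s⁻³·A⁻², so they have the same dimensions and can be added.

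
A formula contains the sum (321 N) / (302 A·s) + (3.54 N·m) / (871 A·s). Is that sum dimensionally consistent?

Reduce each to base SI dimensions:
  (321 N) / (302 A·s):  [kg·m·s⁻²] / [s·A] = kg·m·s⁻³·A⁻¹
  (3.54 N·m) / (871 A·s):  [kg·m²·s⁻²] / [s·A] = kg·m²·s⁻³·A⁻¹
kg·m·s⁻³·A⁻¹ ≠ kg·m²·s⁻³·A⁻¹, so they cannot be added.

No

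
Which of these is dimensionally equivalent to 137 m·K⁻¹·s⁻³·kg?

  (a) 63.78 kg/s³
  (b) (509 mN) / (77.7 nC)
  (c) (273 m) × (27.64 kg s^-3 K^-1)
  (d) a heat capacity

(c)

Reference: kg·m·s⁻³·K⁻¹.
Each option:
  (a) kg·s⁻³
  (b) [kg·m·s⁻²] / [s·A] = kg·m·s⁻³·A⁻¹
  (c) [m] · [kg·s⁻³·K⁻¹] = kg·m·s⁻³·K⁻¹  ← same
  (d) [heat capacity] = kg·m²·s⁻²·K⁻¹
Only (c) matches kg·m·s⁻³·K⁻¹.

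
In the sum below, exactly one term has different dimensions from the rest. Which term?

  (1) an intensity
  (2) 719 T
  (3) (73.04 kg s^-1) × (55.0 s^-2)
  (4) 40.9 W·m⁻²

Reduce each to base SI dimensions:
  (1) [intensity] = kg·s⁻³
  (2) T = Wb·m⁻² = kg·s⁻²·A⁻¹
  (3) [kg·s⁻¹] · [s⁻²] = kg·s⁻³
  (4) W·m⁻² = J·s⁻¹·m⁻² = kg·s⁻³
All reduce to kg·s⁻³ except (2), which is kg·s⁻²·A⁻¹.

(2)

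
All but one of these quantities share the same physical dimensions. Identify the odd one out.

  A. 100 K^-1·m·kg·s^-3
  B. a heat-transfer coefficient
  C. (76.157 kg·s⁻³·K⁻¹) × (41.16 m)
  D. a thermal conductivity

Work out the base dimensions of each:
  A. kg·m·s⁻³·K⁻¹
  B. [heat-transfer coefficient] = kg·s⁻³·K⁻¹
  C. [kg·s⁻³·K⁻¹] · [m] = kg·m·s⁻³·K⁻¹
  D. [thermal conductivity] = kg·m·s⁻³·K⁻¹
All reduce to kg·m·s⁻³·K⁻¹ except B., which is kg·s⁻³·K⁻¹.

B.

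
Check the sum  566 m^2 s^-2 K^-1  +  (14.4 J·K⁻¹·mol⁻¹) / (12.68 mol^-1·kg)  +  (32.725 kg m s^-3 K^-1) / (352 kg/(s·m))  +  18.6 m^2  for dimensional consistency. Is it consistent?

In SI base units:
  566 m^2 s^-2 K^-1:  m²·s⁻²·K⁻¹
  (14.4 J·K⁻¹·mol⁻¹) / (12.68 mol^-1·kg):  [kg·m²·s⁻²·K⁻¹·mol⁻¹] / [kg·mol⁻¹] = m²·s⁻²·K⁻¹
  (32.725 kg m s^-3 K^-1) / (352 kg/(s·m)):  [kg·m·s⁻³·K⁻¹] / [kg·m⁻¹·s⁻¹] = m²·s⁻²·K⁻¹
  18.6 m^2:  m²
The terms do not share a single dimension (m² vs m²·s⁻²·K⁻¹).

No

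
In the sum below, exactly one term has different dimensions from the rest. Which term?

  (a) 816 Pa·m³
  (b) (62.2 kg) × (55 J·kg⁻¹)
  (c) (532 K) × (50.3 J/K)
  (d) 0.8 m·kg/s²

Reduce each to base SI dimensions:
  (a) Pa·m³ = N·m⁻²·m³ = kg·m²·s⁻²
  (b) [kg] · [m²·s⁻²] = kg·m²·s⁻²
  (c) [K] · [kg·m²·s⁻²·K⁻¹] = kg·m²·s⁻²
  (d) kg·m·s⁻²
All reduce to kg·m²·s⁻² except (d), which is kg·m·s⁻².

(d)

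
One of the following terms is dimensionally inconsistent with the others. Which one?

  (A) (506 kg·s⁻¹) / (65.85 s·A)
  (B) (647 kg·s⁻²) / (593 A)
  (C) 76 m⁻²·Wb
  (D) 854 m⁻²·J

(D)

Expand each in SI base units:
  (A) [kg·s⁻¹] / [s·A] = kg·s⁻²·A⁻¹
  (B) [kg·s⁻²] / [A] = kg·s⁻²·A⁻¹
  (C) Wb·m⁻² = V·s·m⁻² = kg·s⁻²·A⁻¹
  (D) J·m⁻² = N·m·m⁻² = kg·s⁻²
All reduce to kg·s⁻²·A⁻¹ except (D), which is kg·s⁻².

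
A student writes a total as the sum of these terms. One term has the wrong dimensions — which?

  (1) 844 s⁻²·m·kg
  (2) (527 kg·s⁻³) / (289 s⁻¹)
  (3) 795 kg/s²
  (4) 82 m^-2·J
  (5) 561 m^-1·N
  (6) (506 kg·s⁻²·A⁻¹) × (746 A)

In SI base units:
  (1) kg·m·s⁻²
  (2) [kg·s⁻³] / [s⁻¹] = kg·s⁻²
  (3) kg·s⁻²
  (4) J·m⁻² = N·m·m⁻² = kg·s⁻²
  (5) N·m⁻¹ = kg·m·s⁻²·m⁻¹ = kg·s⁻²
  (6) [kg·s⁻²·A⁻¹] · [A] = kg·s⁻²
All reduce to kg·s⁻² except (1), which is kg·m·s⁻².

(1)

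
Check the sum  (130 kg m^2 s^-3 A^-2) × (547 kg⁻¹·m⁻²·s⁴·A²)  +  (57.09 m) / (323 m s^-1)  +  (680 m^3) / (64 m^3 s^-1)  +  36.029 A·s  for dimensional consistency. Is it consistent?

Reduce each to base SI dimensions:
  (130 kg m^2 s^-3 A^-2) × (547 kg⁻¹·m⁻²·s⁴·A²):  [kg·m²·s⁻³·A⁻²] · [kg⁻¹·m⁻²·s⁴·A²] = s
  (57.09 m) / (323 m s^-1):  [m] / [m·s⁻¹] = s
  (680 m^3) / (64 m^3 s^-1):  [m³] / [m³·s⁻¹] = s
  36.029 A·s:  A·s = s·A
The terms do not share a single dimension (s vs s·A).

No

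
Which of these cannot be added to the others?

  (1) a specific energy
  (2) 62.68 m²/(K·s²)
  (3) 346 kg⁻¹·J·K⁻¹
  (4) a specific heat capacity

In SI base units:
  (1) [specific energy] = m²·s⁻²
  (2) m²·s⁻²·K⁻¹
  (3) J·kg⁻¹·K⁻¹ = N·m·kg⁻¹·K⁻¹ = m²·s⁻²·K⁻¹
  (4) [specific heat capacity] = m²·s⁻²·K⁻¹
All reduce to m²·s⁻²·K⁻¹ except (1), which is m²·s⁻².

(1)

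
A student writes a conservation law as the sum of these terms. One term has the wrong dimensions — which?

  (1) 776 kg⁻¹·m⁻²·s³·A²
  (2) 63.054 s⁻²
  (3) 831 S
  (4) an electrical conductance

(2)

Expand each in SI base units:
  (1) kg⁻¹·m⁻²·s³·A²
  (2) s⁻²
  (3) S = Ω⁻¹ = kg⁻¹·m⁻²·s³·A²
  (4) [electrical conductance] = kg⁻¹·m⁻²·s³·A²
All reduce to kg⁻¹·m⁻²·s³·A² except (2), which is s⁻².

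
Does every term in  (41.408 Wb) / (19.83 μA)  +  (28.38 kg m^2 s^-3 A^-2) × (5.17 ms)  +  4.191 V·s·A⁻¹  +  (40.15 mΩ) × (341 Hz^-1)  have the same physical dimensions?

Dimensions:
  (41.408 Wb) / (19.83 μA):  [kg·m²·s⁻²·A⁻¹] / [A] = kg·m²·s⁻²·A⁻²
  (28.38 kg m^2 s^-3 A^-2) × (5.17 ms):  [kg·m²·s⁻³·A⁻²] · [s] = kg·m²·s⁻²·A⁻²
  4.191 V·s·A⁻¹:  V·s·A⁻¹ = J·C⁻¹·s·A⁻¹ = kg·m²·s⁻²·A⁻²
  (40.15 mΩ) × (341 Hz^-1):  [kg·m²·s⁻³·A⁻²] · [s] = kg·m²·s⁻²·A⁻²
Every term reduces to kg·m²·s⁻²·A⁻².

Yes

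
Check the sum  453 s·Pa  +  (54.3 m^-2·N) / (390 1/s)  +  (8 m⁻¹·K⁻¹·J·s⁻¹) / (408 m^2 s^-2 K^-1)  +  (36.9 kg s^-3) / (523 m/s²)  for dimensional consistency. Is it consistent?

Yes

Reduce each to base SI dimensions:
  453 s·Pa:  Pa·s = N·m⁻²·s = kg·m⁻¹·s⁻¹
  (54.3 m^-2·N) / (390 1/s):  [kg·m⁻¹·s⁻²] / [s⁻¹] = kg·m⁻¹·s⁻¹
  (8 m⁻¹·K⁻¹·J·s⁻¹) / (408 m^2 s^-2 K^-1):  [kg·m·s⁻³·K⁻¹] / [m²·s⁻²·K⁻¹] = kg·m⁻¹·s⁻¹
  (36.9 kg s^-3) / (523 m/s²):  [kg·s⁻³] / [m·s⁻²] = kg·m⁻¹·s⁻¹
Every term reduces to kg·m⁻¹·s⁻¹.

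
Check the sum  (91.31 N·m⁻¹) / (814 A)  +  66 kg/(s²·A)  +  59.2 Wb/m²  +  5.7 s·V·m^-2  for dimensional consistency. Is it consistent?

Yes

Dimensions:
  (91.31 N·m⁻¹) / (814 A):  [kg·s⁻²] / [A] = kg·s⁻²·A⁻¹
  66 kg/(s²·A):  kg·s⁻²·A⁻¹
  59.2 Wb/m²:  Wb·m⁻² = V·s·m⁻² = kg·s⁻²·A⁻¹
  5.7 s·V·m^-2:  V·s·m⁻² = J·C⁻¹·s·m⁻² = kg·s⁻²·A⁻¹
Every term reduces to kg·s⁻²·A⁻¹.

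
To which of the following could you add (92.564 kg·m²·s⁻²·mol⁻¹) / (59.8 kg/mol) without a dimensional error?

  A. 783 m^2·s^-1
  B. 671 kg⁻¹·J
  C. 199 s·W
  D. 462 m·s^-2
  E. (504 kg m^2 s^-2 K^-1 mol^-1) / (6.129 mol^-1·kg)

B.

Reference: [kg·m²·s⁻²·mol⁻¹] / [kg·mol⁻¹] = m²·s⁻².
Each option:
  A. m²·s⁻¹
  B. J·kg⁻¹ = N·m·kg⁻¹ = m²·s⁻²  ← same
  C. W·s = J·s⁻¹·s = kg·m²·s⁻²
  D. m·s⁻²
  E. [kg·m²·s⁻²·K⁻¹·mol⁻¹] / [kg·mol⁻¹] = m²·s⁻²·K⁻¹
Only B. matches m²·s⁻².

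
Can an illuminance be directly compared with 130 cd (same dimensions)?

No

In SI base units:
  an illuminance:  [illuminance] = m⁻²·cd
  130 cd:  cd
m⁻²·cd ≠ cd, so they cannot be added.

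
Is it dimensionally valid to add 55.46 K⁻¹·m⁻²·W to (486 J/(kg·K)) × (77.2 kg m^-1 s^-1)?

Reduce each to base SI dimensions:
  55.46 K⁻¹·m⁻²·W:  W·m⁻²·K⁻¹ = J·s⁻¹·m⁻²·K⁻¹ = kg·s⁻³·K⁻¹
  (486 J/(kg·K)) × (77.2 kg m^-1 s^-1):  [m²·s⁻²·K⁻¹] · [kg·m⁻¹·s⁻¹] = kg·m·s⁻³·K⁻¹
kg·s⁻³·K⁻¹ ≠ kg·m·s⁻³·K⁻¹, so they cannot be added.

No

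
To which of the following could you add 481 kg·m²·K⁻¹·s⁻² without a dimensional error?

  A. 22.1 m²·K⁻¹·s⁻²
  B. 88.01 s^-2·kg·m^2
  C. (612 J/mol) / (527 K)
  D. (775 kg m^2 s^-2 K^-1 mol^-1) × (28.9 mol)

Reference: kg·m²·s⁻²·K⁻¹.
Each option:
  A. m²·s⁻²·K⁻¹
  B. kg·m²·s⁻²
  C. [kg·m²·s⁻²·mol⁻¹] / [K] = kg·m²·s⁻²·K⁻¹·mol⁻¹
  D. [kg·m²·s⁻²·K⁻¹·mol⁻¹] · [mol] = kg·m²·s⁻²·K⁻¹  ← same
Only D. matches kg·m²·s⁻²·K⁻¹.

D.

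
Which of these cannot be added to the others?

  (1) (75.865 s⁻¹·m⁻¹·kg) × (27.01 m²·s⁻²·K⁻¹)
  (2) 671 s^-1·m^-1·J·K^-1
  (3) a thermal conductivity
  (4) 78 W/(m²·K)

Dimensions:
  (1) [kg·m⁻¹·s⁻¹] · [m²·s⁻²·K⁻¹] = kg·m·s⁻³·K⁻¹
  (2) J·s⁻¹·m⁻¹·K⁻¹ = N·m·s⁻¹·m⁻¹·K⁻¹ = kg·m·s⁻³·K⁻¹
  (3) [thermal conductivity] = kg·m·s⁻³·K⁻¹
  (4) W·m⁻²·K⁻¹ = J·s⁻¹·m⁻²·K⁻¹ = kg·s⁻³·K⁻¹
All reduce to kg·m·s⁻³·K⁻¹ except (4), which is kg·s⁻³·K⁻¹.

(4)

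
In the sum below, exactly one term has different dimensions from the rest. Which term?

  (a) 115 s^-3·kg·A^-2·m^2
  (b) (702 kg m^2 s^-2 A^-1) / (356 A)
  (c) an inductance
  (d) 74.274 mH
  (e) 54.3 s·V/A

Work out the base dimensions of each:
  (a) kg·m²·s⁻³·A⁻²
  (b) [kg·m²·s⁻²·A⁻¹] / [A] = kg·m²·s⁻²·A⁻²
  (c) [inductance] = kg·m²·s⁻²·A⁻²
  (d) H = V·s·A⁻¹ = kg·m²·s⁻²·A⁻²
  (e) V·s·A⁻¹ = J·C⁻¹·s·A⁻¹ = kg·m²·s⁻²·A⁻²
All reduce to kg·m²·s⁻²·A⁻² except (a), which is kg·m²·s⁻³·A⁻².

(a)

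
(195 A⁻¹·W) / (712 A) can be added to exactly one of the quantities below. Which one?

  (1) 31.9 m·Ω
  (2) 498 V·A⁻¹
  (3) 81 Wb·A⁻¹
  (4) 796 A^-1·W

(2)

Reference: [kg·m²·s⁻³·A⁻¹] / [A] = kg·m²·s⁻³·A⁻².
Each option:
  (1) Ω·m = V·A⁻¹·m = kg·m³·s⁻³·A⁻²
  (2) V·A⁻¹ = J·C⁻¹·A⁻¹ = kg·m²·s⁻³·A⁻²  ← same
  (3) Wb·A⁻¹ = V·s·A⁻¹ = kg·m²·s⁻²·A⁻²
  (4) W·A⁻¹ = J·s⁻¹·A⁻¹ = kg·m²·s⁻³·A⁻¹
Only (2) matches kg·m²·s⁻³·A⁻².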